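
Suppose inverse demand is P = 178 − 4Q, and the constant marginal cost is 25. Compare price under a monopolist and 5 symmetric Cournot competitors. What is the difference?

Monopoly sets MR = MC: 178 − 8Q = 25 ⇒ Q = 19.125, P = 178 − 4·19.125 = 101.5.
Cournot with 5 identical firms: the symmetric best-response condition is 178 − 24q = 25. Each firm produces q = 6.375, total output Q = 31.875, price P = 50.5.
Change in price: 50.5 − 101.5 = −51.

Price falls by 51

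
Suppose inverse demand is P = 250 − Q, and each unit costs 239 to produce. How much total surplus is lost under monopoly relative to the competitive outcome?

DWL = 15.125

Under competition P = MC = 239, so Q = (250 − 239)/1 = 11.
A monopolist chooses Q where MR = MC. MR = 250 − 2Q; setting this equal to 239 gives Q = 5.5 and P = 244.5.
DWL is the triangle between Q = 5.5 and Q = 11: ½·(11 − 5.5)·(244.5 − 239) = 15.125.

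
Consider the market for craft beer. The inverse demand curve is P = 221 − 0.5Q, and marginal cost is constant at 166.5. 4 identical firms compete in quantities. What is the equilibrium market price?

P = 177.4

Cournot with 4 identical firms: the symmetric best-response condition is 221 − 2.5q = 166.5. Each firm produces q = 21.8, total output Q = 87.2, price P = 177.4.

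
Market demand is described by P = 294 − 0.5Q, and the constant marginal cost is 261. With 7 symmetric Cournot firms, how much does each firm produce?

q_i = 8.25

In a 7-firm Cournot equilibrium, symmetry and the first-order condition give q = (294 − 261)/(4) = 8.25. So Q = 57.75 and P = 265.125.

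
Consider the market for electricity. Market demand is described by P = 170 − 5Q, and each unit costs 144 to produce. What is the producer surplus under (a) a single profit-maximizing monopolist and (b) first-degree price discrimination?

Monopoly: PS = 33.8; Perfect PD: PS = 67.6

A monopolist chooses Q where MR = MC. MR = 170 − 10Q; setting this equal to 144 gives Q = 2.6 and P = 157.
PS = (157 − 144)·2.6 = 33.8.
With perfect price discrimination, output is the efficient level Q = 5.2 (where demand meets MC), but every buyer pays their willingness to pay: CS = 0 and PS = total surplus.
PS = ½·(170 − 144)·5.2 = 67.6.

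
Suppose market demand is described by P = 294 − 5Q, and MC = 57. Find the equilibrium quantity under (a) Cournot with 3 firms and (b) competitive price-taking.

Cournot: Q = 35.55; Competition: Q = 47.4

Cournot with 3 identical firms: the symmetric best-response condition is 294 − 20q = 57. Each firm produces q = 11.85, total output Q = 35.55, price P = 116.25.
Under competition P = MC = 57, so Q = (294 − 57)/5 = 47.4.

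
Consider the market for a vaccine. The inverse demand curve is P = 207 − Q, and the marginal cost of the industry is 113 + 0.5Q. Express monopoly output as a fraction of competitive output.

Q_m/Q_c = 0.6

A monopolist chooses Q where MR = MC. MR = 207 − 2Q; setting this equal to 113 + 0.5Q gives Q = 37.6 and P = 169.4.
Under competition P = MC: 207 − Q = 113 + 0.5Q ⇒ Q = 188/3, P = 433/3.
Ratio Q_m/Q_c = 37.6/(188/3) = 0.6.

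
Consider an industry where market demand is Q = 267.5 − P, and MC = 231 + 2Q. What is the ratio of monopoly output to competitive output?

Inverting demand: P = 267.5 − Q.
Monopoly sets MR = MC: 267.5 − 2Q = 231 + 2Q ⇒ Q = 9.125, P = 267.5 − 9.125 = 258.375.
Competitive equilibrium sets price equal to marginal cost: 267.5 − Q = 231 + 2Q, so Q = 73/6 and P = 766/3.
Ratio Q_m/Q_c = 9.125/(73/6) = 0.75.

Q_m/Q_c = 0.75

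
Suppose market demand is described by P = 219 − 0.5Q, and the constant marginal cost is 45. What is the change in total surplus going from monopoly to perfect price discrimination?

TS rises by 7569

A monopolist chooses Q where MR = MC. MR = 219 − Q; setting this equal to 45 gives Q = 174 and P = 132.
CS = ½·(219 − 132)·174 = 7569; PS = (132 − 45)·174 = 15138; TS = 22707.
A perfectly discriminating monopolist sells every unit with P(Q) ≥ MC(Q), so output equals the competitive quantity Q = 348. Each buyer pays their reservation price, so CS = 0 and the firm captures all surplus.
TS = 30276 (equal to competitive TS).
Change in total surplus: 30276 − 22707 = 7569.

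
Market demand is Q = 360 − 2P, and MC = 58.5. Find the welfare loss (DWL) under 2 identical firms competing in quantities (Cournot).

Inverting demand: P = 180 − 0.5Q.
Competitive firms price at marginal cost: P = 58.5, giving Q = 243.
Cournot with 2 identical firms: the symmetric best-response condition is 180 − 1.5q = 58.5. Each firm produces q = 81, total output Q = 162, price P = 99.
DWL is the triangle between Q = 162 and Q = 243: ½·(243 − 162)·(99 − 58.5) = 1640.25.

DWL = 1640.25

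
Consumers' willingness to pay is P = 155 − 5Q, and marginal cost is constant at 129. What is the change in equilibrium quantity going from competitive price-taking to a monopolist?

Perfect competition: P = MC = 129, so 155 − 5Q = 129 and Q = 5.2.
The monopolist equates marginal revenue to marginal cost: 155 − 10Q = 129, so Q = 2.6. From demand, P = 142.
Change in equilibrium quantity: 2.6 − 5.2 = −2.6.

Q falls by 2.6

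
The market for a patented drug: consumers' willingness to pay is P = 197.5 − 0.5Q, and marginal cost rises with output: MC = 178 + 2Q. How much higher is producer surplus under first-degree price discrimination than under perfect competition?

PS rises by 15.21

Competitive equilibrium sets price equal to marginal cost: 197.5 − 0.5Q = 178 + 2Q, so Q = 7.8 and P = 193.6.
PS = P·Q − VC(Q) = 193.6·7.8 − (178·7.8 + ½·2·7.8²) = 60.84.
A perfectly discriminating monopolist sells every unit with P(Q) ≥ MC(Q), so output equals the competitive quantity Q = 7.8. Each buyer pays their reservation price, so CS = 0 and the firm captures all surplus.
PS = ½·(197.5 − 178)·7.8 = 76.05.
Change in producer surplus: 76.05 − 60.84 = 15.21.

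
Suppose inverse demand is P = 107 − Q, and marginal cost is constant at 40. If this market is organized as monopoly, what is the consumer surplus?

Monopoly sets MR = MC: 107 − 2Q = 40 ⇒ Q = 33.5, P = 107 − 33.5 = 73.5.
CS = ½·(107 − 73.5)·33.5 = 561.125.

CS = 561.125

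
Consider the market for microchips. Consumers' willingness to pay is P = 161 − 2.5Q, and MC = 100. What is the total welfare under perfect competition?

TS = 744.2

Perfect competition: P = MC = 100, so 161 − 2.5Q = 100 and Q = 24.4.
CS = ½·(161 − 100)·24.4 = 744.2; PS = (100 − 100)·24.4 = 0; TS = 744.2.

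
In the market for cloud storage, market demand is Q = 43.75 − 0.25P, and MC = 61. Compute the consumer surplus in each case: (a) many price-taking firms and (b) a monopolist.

Inverting demand: P = 175 − 4Q.
Under competition P = MC = 61, so Q = (175 − 61)/4 = 28.5.
CS = ½·(175 − 61)·28.5 = 1624.5.
The monopolist equates marginal revenue to marginal cost: 175 − 8Q = 61, so Q = 14.25. From demand, P = 118.
CS = ½·(175 − 118)·14.25 = 406.125.

Competition: CS = 1624.5; Monopoly: CS = 406.125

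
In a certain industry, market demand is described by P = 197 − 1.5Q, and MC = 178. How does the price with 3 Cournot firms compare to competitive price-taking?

Cournot with 3 identical firms: the symmetric best-response condition is 197 − 6q = 178. Each firm produces q = 19/6, total output Q = 9.5, price P = 182.75.
Competitive firms price at marginal cost: P = 178, giving Q = 38/3.

Cournot: P = 182.75; Competition: P = 178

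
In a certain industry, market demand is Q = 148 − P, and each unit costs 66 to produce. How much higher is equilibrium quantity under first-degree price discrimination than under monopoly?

Equilibrium quantity rises by 41

Inverting demand: P = 148 − Q.
A monopolist chooses Q where MR = MC. MR = 148 − 2Q; setting this equal to 66 gives Q = 41 and P = 107.
Under first-degree price discrimination the firm charges each unit its demand price and produces up to where P = MC, i.e. Q = 82. Consumer surplus is zero; producer surplus equals total surplus.
Change in equilibrium quantity: 82 − 41 = 41.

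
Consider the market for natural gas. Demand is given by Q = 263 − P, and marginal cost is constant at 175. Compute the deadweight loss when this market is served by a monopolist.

DWL = 968

Inverting demand: P = 263 − Q.
Perfect competition: P = MC = 175, so 263 − Q = 175 and Q = 88.
Monopoly sets MR = MC: 263 − 2Q = 175 ⇒ Q = 44, P = 263 − 44 = 219.
DWL is the triangle between Q = 44 and Q = 88: ½·(88 − 44)·(219 − 175) = 968.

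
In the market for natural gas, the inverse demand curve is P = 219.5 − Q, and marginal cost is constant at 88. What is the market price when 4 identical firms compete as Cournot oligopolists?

Cournot with 4 identical firms: the symmetric best-response condition is 219.5 − 5q = 88. Each firm produces q = 26.3, total output Q = 105.2, price P = 114.3.

P = 114.3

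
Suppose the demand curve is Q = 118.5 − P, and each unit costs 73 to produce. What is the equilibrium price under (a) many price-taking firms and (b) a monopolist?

Competition: P = 73; Monopoly: P = 95.75

Inverting demand: P = 118.5 − Q.
Under competition P = MC = 73, so Q = (118.5 − 73)/1 = 45.5.
Monopoly sets MR = MC: 118.5 − 2Q = 73 ⇒ Q = 22.75, P = 118.5 − 22.75 = 95.75.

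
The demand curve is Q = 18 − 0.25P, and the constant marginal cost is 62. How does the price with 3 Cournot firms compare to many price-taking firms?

Inverting demand: P = 72 − 4Q.
Cournot with 3 identical firms: the symmetric best-response condition is 72 − 16q = 62. Each firm produces q = 0.625, total output Q = 1.875, price P = 64.5.
Perfect competition: P = MC = 62, so 72 − 4Q = 62 and Q = 2.5.

Cournot: P = 64.5; Competition: P = 62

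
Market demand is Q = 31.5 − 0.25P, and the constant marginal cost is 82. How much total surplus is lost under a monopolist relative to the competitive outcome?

Inverting demand: P = 126 − 4Q.
Under competition P = MC = 82, so Q = (126 − 82)/4 = 11.
Monopoly sets MR = MC: 126 − 8Q = 82 ⇒ Q = 5.5, P = 126 − 4·5.5 = 104.
DWL is the triangle between Q = 5.5 and Q = 11: ½·(11 − 5.5)·(104 − 82) = 60.5.

DWL = 60.5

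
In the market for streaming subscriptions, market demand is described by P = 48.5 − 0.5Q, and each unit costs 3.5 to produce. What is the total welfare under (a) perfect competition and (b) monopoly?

Competition: TS = 2025; Monopoly: TS = 1518.75

Under competition P = MC = 3.5, so Q = (48.5 − 3.5)/0.5 = 90.
CS = ½·(48.5 − 3.5)·90 = 2025; PS = (3.5 − 3.5)·90 = 0; TS = 2025.
Monopoly sets MR = MC: 48.5 − Q = 3.5 ⇒ Q = 45, P = 48.5 − 0.5·45 = 26.
CS = ½·(48.5 − 26)·45 = 506.25; PS = (26 − 3.5)·45 = 1012.5; TS = 1518.75.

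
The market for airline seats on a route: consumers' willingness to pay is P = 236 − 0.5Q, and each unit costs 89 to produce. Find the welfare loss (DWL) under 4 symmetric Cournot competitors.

DWL = 864.36

Perfect competition: P = MC = 89, so 236 − 0.5Q = 89 and Q = 294.
Cournot with 4 identical firms: the symmetric best-response condition is 236 − 2.5q = 89. Each firm produces q = 58.8, total output Q = 235.2, price P = 118.4.
DWL is the triangle between Q = 235.2 and Q = 294: ½·(294 − 235.2)·(118.4 − 89) = 864.36.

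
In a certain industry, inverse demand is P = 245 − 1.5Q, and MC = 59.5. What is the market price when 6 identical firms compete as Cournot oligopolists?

Cournot with 6 identical firms: the symmetric best-response condition is 245 − 10.5q = 59.5. Each firm produces q = 53/3, total output Q = 106, price P = 86.

P = 86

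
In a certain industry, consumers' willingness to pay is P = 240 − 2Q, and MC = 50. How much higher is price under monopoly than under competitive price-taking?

Price rises by 95

Perfect competition: P = MC = 50, so 240 − 2Q = 50 and Q = 95.
Monopoly sets MR = MC: 240 − 4Q = 50 ⇒ Q = 47.5, P = 240 − 2·47.5 = 145.
Change in price: 145 − 50 = 95.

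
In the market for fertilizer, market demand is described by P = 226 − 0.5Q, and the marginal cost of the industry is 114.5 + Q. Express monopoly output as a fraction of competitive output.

Q_m/Q_c = 0.75

Monopoly sets MR = MC: 226 − Q = 114.5 + Q ⇒ Q = 55.75, P = 226 − 0.5·55.75 = 198.125.
Competitive equilibrium sets price equal to marginal cost: 226 − 0.5Q = 114.5 + Q, so Q = 223/3 and P = 1133/6.
Ratio Q_m/Q_c = 55.75/(223/3) = 0.75.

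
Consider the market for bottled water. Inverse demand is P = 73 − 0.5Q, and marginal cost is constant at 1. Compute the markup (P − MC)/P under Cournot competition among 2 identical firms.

Lerner index = 0.96

With 2 symmetric Cournot firms, each firm's FOC gives 73 − 1.5q = 1, so q = 48, Q = 2·48 = 96, and P = 25.
Lerner index = (P − MC)/P = (25 − 1)/25 = 0.96.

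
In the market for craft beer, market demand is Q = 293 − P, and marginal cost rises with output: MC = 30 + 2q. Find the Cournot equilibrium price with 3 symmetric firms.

P = 161.5

Inverting demand: P = 293 − Q.
In a 3-firm Cournot equilibrium, symmetry and the first-order condition give q = (293 − 30)/(6) = 263/6. So Q = 131.5 and P = 161.5.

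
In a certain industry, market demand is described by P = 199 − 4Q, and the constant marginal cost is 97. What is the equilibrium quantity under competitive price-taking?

Under competition P = MC = 97, so Q = (199 − 97)/4 = 25.5.

Q = 25.5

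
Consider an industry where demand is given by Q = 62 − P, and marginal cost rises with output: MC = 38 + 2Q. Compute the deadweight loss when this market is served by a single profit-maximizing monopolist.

DWL = 6

Inverting demand: P = 62 − Q.
Competitive equilibrium sets price equal to marginal cost: 62 − Q = 38 + 2Q, so Q = 8 and P = 54.
A monopolist chooses Q where MR = MC. MR = 62 − 2Q; setting this equal to 38 + 2Q gives Q = 6 and P = 56.
CS = ½·(62 − 54)·8 = 32; PS = (54·8 − 38·8 − ½·2·8²) = 64; TS = 96.
CS = ½·(62 − 56)·6 = 18; PS = (56·6 − 38·6 − ½·2·6²) = 72; TS = 90.
DWL = 96 − 90 = 6.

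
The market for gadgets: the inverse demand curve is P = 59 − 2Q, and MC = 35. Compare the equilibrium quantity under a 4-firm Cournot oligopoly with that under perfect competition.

With 4 symmetric Cournot firms, each firm's FOC gives 59 − 10q = 35, so q = 2.4, Q = 4·2.4 = 9.6, and P = 39.8.
Under competition P = MC = 35, so Q = (59 − 35)/2 = 12.

Cournot: Q = 9.6; Competition: Q = 12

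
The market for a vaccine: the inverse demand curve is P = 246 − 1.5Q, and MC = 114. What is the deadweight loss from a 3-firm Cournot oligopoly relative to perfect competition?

DWL = 363

Under competition P = MC = 114, so Q = (246 − 114)/1.5 = 88.
With 3 symmetric Cournot firms, each firm's FOC gives 246 − 6q = 114, so q = 22, Q = 3·22 = 66, and P = 147.
DWL is the triangle between Q = 66 and Q = 88: ½·(88 − 66)·(147 − 114) = 363.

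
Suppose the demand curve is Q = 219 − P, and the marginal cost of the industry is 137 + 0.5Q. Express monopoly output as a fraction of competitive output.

Q_m/Q_c = 0.6

Inverting demand: P = 219 − Q.
The monopolist equates marginal revenue to marginal cost: 219 − 2Q = 137 + 0.5Q, so Q = 32.8. From demand, P = 186.2.
Competitive equilibrium sets price equal to marginal cost: 219 − Q = 137 + 0.5Q, so Q = 164/3 and P = 493/3.
Ratio Q_m/Q_c = 32.8/(164/3) = 0.6.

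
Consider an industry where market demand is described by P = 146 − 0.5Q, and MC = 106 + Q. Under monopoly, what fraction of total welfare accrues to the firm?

PS/TS = 0.8

The monopolist equates marginal revenue to marginal cost: 146 − Q = 106 + Q, so Q = 20. From demand, P = 136.
CS = ½·(146 − 136)·20 = 100.
PS = P·Q − VC(Q) = 136·20 − (106·20 + ½·1·20²) = 400.
Share captured = PS/TS = 400/500 = 0.8.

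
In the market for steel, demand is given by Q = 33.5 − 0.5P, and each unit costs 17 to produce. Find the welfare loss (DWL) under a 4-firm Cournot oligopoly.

Inverting demand: P = 67 − 2Q.
Perfect competition: P = MC = 17, so 67 − 2Q = 17 and Q = 25.
In a 4-firm Cournot equilibrium, symmetry and the first-order condition give q = (67 − 17)/(10) = 5. So Q = 20 and P = 27.
DWL is the triangle between Q = 20 and Q = 25: ½·(25 − 20)·(27 − 17) = 25.

DWL = 25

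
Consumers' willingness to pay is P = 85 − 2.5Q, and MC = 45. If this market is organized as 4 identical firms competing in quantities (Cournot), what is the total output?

In a 4-firm Cournot equilibrium, symmetry and the first-order condition give q = (85 − 45)/(12.5) = 3.2. So Q = 12.8 and P = 53.

Q = 12.8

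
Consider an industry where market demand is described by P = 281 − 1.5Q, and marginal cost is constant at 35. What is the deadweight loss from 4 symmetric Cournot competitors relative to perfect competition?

DWL = 806.88

Competitive firms price at marginal cost: P = 35, giving Q = 164.
Cournot with 4 identical firms: the symmetric best-response condition is 281 − 7.5q = 35. Each firm produces q = 32.8, total output Q = 131.2, price P = 84.2.
DWL is the triangle between Q = 131.2 and Q = 164: ½·(164 − 131.2)·(84.2 − 35) = 806.88.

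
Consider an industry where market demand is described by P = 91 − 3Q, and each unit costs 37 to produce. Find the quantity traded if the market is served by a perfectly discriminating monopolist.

A perfectly discriminating monopolist sells every unit with P(Q) ≥ MC(Q), so output equals the competitive quantity Q = 18. Each buyer pays their reservation price, so CS = 0 and the firm captures all surplus.

Q = 18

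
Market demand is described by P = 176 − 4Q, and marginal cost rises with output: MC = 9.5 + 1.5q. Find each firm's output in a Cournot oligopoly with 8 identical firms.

Cournot with 8 identical firms: the symmetric best-response condition is 176 − 36q = 9.5 + 1.5q. Each firm produces q = 4.44, total output Q = 35.52, price P = 33.92.

q_i = 4.44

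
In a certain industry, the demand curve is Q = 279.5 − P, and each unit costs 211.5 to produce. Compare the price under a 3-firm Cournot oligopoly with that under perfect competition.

Inverting demand: P = 279.5 − Q.
With 3 symmetric Cournot firms, each firm's FOC gives 279.5 − 4q = 211.5, so q = 17, Q = 3·17 = 51, and P = 228.5.
Under competition P = MC = 211.5, so Q = (279.5 − 211.5)/1 = 68.

Cournot: P = 228.5; Competition: P = 211.5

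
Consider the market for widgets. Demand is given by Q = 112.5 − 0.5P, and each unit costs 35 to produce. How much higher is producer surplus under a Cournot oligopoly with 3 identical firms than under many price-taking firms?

Producer surplus rises by 3384.375

Inverting demand: P = 225 − 2Q.
Competitive firms price at marginal cost: P = 35, giving Q = 95.
PS = (35 − 35)·95 = 0.
With 3 symmetric Cournot firms, each firm's FOC gives 225 − 8q = 35, so q = 23.75, Q = 3·23.75 = 71.25, and P = 82.5.
PS = (82.5 − 35)·71.25 = 3384.375.
Change in producer surplus: 3384.375 − 0 = 3384.375.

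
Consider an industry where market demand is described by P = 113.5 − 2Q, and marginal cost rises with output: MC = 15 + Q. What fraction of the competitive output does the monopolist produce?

Q_m/Q_c = 0.6

Monopoly sets MR = MC: 113.5 − 4Q = 15 + Q ⇒ Q = 19.7, P = 113.5 − 2·19.7 = 74.1.
Competitive equilibrium sets price equal to marginal cost: 113.5 − 2Q = 15 + Q, so Q = 197/6 and P = 287/6.
Ratio Q_m/Q_c = 19.7/(197/6) = 0.6.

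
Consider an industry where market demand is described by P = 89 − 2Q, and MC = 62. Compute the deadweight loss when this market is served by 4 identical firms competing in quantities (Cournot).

DWL = 7.29

Perfect competition: P = MC = 62, so 89 − 2Q = 62 and Q = 13.5.
With 4 symmetric Cournot firms, each firm's FOC gives 89 − 10q = 62, so q = 2.7, Q = 4·2.7 = 10.8, and P = 67.4.
DWL is the triangle between Q = 10.8 and Q = 13.5: ½·(13.5 − 10.8)·(67.4 − 62) = 7.29.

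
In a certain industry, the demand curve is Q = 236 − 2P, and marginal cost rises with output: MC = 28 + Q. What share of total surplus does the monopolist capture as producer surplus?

Inverting demand: P = 118 − 0.5Q.
A monopolist chooses Q where MR = MC. MR = 118 − Q; setting this equal to 28 + Q gives Q = 45 and P = 95.5.
CS = ½·(118 − 95.5)·45 = 506.25.
PS = P·Q − VC(Q) = 95.5·45 − (28·45 + ½·1·45²) = 2025.
Share captured = PS/TS = 2025/2531.25 = 0.8.

PS/TS = 0.8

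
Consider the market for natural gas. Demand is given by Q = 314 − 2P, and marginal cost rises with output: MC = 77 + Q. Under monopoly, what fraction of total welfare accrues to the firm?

Inverting demand: P = 157 − 0.5Q.
Monopoly sets MR = MC: 157 − Q = 77 + Q ⇒ Q = 40, P = 157 − 0.5·40 = 137.
CS = ½·(157 − 137)·40 = 400.
PS = P·Q − VC(Q) = 137·40 − (77·40 + ½·1·40²) = 1600.
Share captured = PS/TS = 1600/2000 = 0.8.

PS/TS = 0.8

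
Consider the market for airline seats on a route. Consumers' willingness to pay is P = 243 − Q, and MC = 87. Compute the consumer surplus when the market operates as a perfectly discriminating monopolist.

CS = 0

With perfect price discrimination, output is the efficient level Q = 156 (where demand meets MC), but every buyer pays their willingness to pay: CS = 0 and PS = total surplus.
CS = 0.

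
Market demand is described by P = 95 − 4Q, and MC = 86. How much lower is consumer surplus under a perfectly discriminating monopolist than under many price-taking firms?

Perfect competition: P = MC = 86, so 95 − 4Q = 86 and Q = 2.25.
CS = ½·(95 − 86)·2.25 = 10.125.
Under first-degree price discrimination the firm charges each unit its demand price and produces up to where P = MC, i.e. Q = 2.25. Consumer surplus is zero; producer surplus equals total surplus.
CS = 0.
Change in consumer surplus: 0 − 10.125 = −10.125.

Consumer surplus falls by 10.125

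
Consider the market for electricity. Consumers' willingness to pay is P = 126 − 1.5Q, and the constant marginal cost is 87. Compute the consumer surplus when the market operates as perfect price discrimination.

Under first-degree price discrimination the firm charges each unit its demand price and produces up to where P = MC, i.e. Q = 26. Consumer surplus is zero; producer surplus equals total surplus.
CS = 0.

CS = 0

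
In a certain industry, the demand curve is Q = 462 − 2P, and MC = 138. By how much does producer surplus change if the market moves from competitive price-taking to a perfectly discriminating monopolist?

Inverting demand: P = 231 − 0.5Q.
Perfect competition: P = MC = 138, so 231 − 0.5Q = 138 and Q = 186.
PS = (138 − 138)·186 = 0.
With perfect price discrimination, output is the efficient level Q = 186 (where demand meets MC), but every buyer pays their willingness to pay: CS = 0 and PS = total surplus.
PS = ½·(231 − 138)·186 = 8649.
Change in producer surplus: 8649 − 0 = 8649.

Producer surplus rises by 8649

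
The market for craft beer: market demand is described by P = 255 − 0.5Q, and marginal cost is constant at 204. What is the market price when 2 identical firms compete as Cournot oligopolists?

In a 2-firm Cournot equilibrium, symmetry and the first-order condition give q = (255 − 204)/(1.5) = 34. So Q = 68 and P = 221.

P = 221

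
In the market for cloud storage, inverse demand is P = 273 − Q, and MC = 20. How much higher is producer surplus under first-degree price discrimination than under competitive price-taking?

Perfect competition: P = MC = 20, so 273 − Q = 20 and Q = 253.
PS = (20 − 20)·253 = 0.
Under first-degree price discrimination the firm charges each unit its demand price and produces up to where P = MC, i.e. Q = 253. Consumer surplus is zero; producer surplus equals total surplus.
PS = ½·(273 − 20)·253 = 32004.5.
Change in producer surplus: 32004.5 − 0 = 32004.5.

Producer surplus rises by 32004.5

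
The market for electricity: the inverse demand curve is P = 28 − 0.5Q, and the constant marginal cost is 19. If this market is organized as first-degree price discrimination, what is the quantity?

Under first-degree price discrimination the firm charges each unit its demand price and produces up to where P = MC, i.e. Q = 18. Consumer surplus is zero; producer surplus equals total surplus.

Q = 18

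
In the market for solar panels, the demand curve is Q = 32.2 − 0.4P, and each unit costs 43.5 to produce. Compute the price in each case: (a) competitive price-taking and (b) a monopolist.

Competition: P = 43.5; Monopoly: P = 62

Inverting demand: P = 80.5 − 2.5Q.
Under competition P = MC = 43.5, so Q = (80.5 − 43.5)/2.5 = 14.8.
A monopolist chooses Q where MR = MC. MR = 80.5 − 5Q; setting this equal to 43.5 gives Q = 7.4 and P = 62.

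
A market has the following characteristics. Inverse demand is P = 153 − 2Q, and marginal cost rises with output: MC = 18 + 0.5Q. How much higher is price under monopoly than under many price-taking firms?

P rises by 48

Under competition P = MC: 153 − 2Q = 18 + 0.5Q ⇒ Q = 54, P = 45.
The monopolist equates marginal revenue to marginal cost: 153 − 4Q = 18 + 0.5Q, so Q = 30. From demand, P = 93.
Change in price: 93 − 45 = 48.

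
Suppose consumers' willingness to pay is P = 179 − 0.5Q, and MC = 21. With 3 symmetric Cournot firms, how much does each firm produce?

In a 3-firm Cournot equilibrium, symmetry and the first-order condition give q = (179 − 21)/(2) = 79. So Q = 237 and P = 60.5.

q_i = 79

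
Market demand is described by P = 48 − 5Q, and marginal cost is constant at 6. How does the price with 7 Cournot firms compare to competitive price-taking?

In a 7-firm Cournot equilibrium, symmetry and the first-order condition give q = (48 − 6)/(40) = 1.05. So Q = 7.35 and P = 11.25.
Under competition P = MC = 6, so Q = (48 − 6)/5 = 8.4.

Cournot: P = 11.25; Competition: P = 6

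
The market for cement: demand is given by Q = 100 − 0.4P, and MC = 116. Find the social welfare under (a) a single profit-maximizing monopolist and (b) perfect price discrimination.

Monopoly: TS = 2693.4; Perfect PD: TS = 3591.2

Inverting demand: P = 250 − 2.5Q.
The monopolist equates marginal revenue to marginal cost: 250 − 5Q = 116, so Q = 26.8. From demand, P = 183.
CS = ½·(250 − 183)·26.8 = 897.8; PS = (183 − 116)·26.8 = 1795.6; TS = 2693.4.
A perfectly discriminating monopolist sells every unit with P(Q) ≥ MC(Q), so output equals the competitive quantity Q = 53.6. Each buyer pays their reservation price, so CS = 0 and the firm captures all surplus.
TS = 3591.2 (equal to competitive TS).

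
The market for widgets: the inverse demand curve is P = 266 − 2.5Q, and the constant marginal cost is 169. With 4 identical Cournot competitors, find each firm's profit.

π_i = 150.544

With 4 symmetric Cournot firms, each firm's FOC gives 266 − 12.5q = 169, so q = 7.76, Q = 4·7.76 = 31.04, and P = 188.4.
Each firm's profit = (188.4 − 169)·7.76 = 150.544.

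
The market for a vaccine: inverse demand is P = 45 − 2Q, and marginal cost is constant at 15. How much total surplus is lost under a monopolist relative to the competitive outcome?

DWL = 56.25

Perfect competition: P = MC = 15, so 45 − 2Q = 15 and Q = 15.
Monopoly sets MR = MC: 45 − 4Q = 15 ⇒ Q = 7.5, P = 45 − 2·7.5 = 30.
DWL is the triangle between Q = 7.5 and Q = 15: ½·(15 − 7.5)·(30 − 15) = 56.25.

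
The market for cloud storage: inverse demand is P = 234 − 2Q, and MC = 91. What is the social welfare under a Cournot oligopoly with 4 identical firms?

TS = 4907.76

In a 4-firm Cournot equilibrium, symmetry and the first-order condition give q = (234 − 91)/(10) = 14.3. So Q = 57.2 and P = 119.6.
CS = ½·(234 − 119.6)·57.2 = 3271.84; PS = (119.6 − 91)·57.2 = 1635.92; TS = 4907.76.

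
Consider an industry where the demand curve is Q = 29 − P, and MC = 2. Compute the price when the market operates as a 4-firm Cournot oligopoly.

Inverting demand: P = 29 − Q.
Cournot with 4 identical firms: the symmetric best-response condition is 29 − 5q = 2. Each firm produces q = 5.4, total output Q = 21.6, price P = 7.4.

P = 7.4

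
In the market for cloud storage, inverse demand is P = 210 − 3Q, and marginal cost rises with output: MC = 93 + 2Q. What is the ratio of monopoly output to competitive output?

The monopolist equates marginal revenue to marginal cost: 210 − 6Q = 93 + 2Q, so Q = 14.625. From demand, P = 166.125.
Competitive equilibrium sets price equal to marginal cost: 210 − 3Q = 93 + 2Q, so Q = 23.4 and P = 139.8.
Ratio Q_m/Q_c = 14.625/23.4 = 0.625.

Q_m/Q_c = 0.625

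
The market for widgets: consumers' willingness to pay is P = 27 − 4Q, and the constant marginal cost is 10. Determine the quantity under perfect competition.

Q = 4.25

Competitive firms price at marginal cost: P = 10, giving Q = 4.25.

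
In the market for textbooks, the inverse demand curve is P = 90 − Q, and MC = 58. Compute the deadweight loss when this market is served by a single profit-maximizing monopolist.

DWL = 128

Perfect competition: P = MC = 58, so 90 − Q = 58 and Q = 32.
The monopolist equates marginal revenue to marginal cost: 90 − 2Q = 58, so Q = 16. From demand, P = 74.
DWL is the triangle between Q = 16 and Q = 32: ½·(32 − 16)·(74 − 58) = 128.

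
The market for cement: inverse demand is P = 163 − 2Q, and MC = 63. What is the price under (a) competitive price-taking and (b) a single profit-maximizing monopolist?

Competitive firms price at marginal cost: P = 63, giving Q = 50.
The monopolist equates marginal revenue to marginal cost: 163 − 4Q = 63, so Q = 25. From demand, P = 113.

Competition: P = 63; Monopoly: P = 113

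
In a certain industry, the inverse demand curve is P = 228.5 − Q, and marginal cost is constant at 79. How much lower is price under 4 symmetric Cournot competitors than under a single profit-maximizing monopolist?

Monopoly sets MR = MC: 228.5 − 2Q = 79 ⇒ Q = 74.75, P = 228.5 − 74.75 = 153.75.
With 4 symmetric Cournot firms, each firm's FOC gives 228.5 − 5q = 79, so q = 29.9, Q = 4·29.9 = 119.6, and P = 108.9.
Change in price: 108.9 − 153.75 = −44.85.

P falls by 44.85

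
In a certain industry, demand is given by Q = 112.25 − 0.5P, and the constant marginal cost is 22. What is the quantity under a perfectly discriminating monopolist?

Inverting demand: P = 224.5 − 2Q.
Under first-degree price discrimination the firm charges each unit its demand price and produces up to where P = MC, i.e. Q = 101.25. Consumer surplus is zero; producer surplus equals total surplus.

Q = 101.25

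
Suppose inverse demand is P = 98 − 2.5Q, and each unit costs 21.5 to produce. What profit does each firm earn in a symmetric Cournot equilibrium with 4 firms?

In a 4-firm Cournot equilibrium, symmetry and the first-order condition give q = (98 − 21.5)/(12.5) = 6.12. So Q = 24.48 and P = 36.8.
Each firm's profit = (36.8 − 21.5)·6.12 = 93.636.

π_i = 93.636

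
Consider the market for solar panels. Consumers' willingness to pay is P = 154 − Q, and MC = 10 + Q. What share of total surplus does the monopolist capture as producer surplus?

PS/TS = 0.75

Monopoly sets MR = MC: 154 − 2Q = 10 + Q ⇒ Q = 48, P = 154 − 48 = 106.
CS = ½·(154 − 106)·48 = 1152.
PS = P·Q − VC(Q) = 106·48 − (10·48 + ½·1·48²) = 3456.
Share captured = PS/TS = 3456/4608 = 0.75.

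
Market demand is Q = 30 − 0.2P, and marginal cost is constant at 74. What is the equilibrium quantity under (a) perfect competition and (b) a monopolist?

Competition: Q = 15.2; Monopoly: Q = 7.6

Inverting demand: P = 150 − 5Q.
Competitive firms price at marginal cost: P = 74, giving Q = 15.2.
A monopolist chooses Q where MR = MC. MR = 150 − 10Q; setting this equal to 74 gives Q = 7.6 and P = 112.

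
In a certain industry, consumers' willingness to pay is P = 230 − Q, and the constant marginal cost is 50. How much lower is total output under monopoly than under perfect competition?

Total output falls by 90

Perfect competition: P = MC = 50, so 230 − Q = 50 and Q = 180.
The monopolist equates marginal revenue to marginal cost: 230 − 2Q = 50, so Q = 90. From demand, P = 140.
Change in total output: 90 − 180 = −90.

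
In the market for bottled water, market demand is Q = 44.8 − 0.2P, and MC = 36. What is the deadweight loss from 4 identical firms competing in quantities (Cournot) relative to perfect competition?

Inverting demand: P = 224 − 5Q.
Perfect competition: P = MC = 36, so 224 − 5Q = 36 and Q = 37.6.
In a 4-firm Cournot equilibrium, symmetry and the first-order condition give q = (224 − 36)/(25) = 7.52. So Q = 30.08 and P = 73.6.
DWL is the triangle between Q = 30.08 and Q = 37.6: ½·(37.6 − 30.08)·(73.6 − 36) = 141.376.

DWL = 141.376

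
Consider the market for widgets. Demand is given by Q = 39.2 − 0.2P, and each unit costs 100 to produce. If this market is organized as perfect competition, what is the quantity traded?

Q = 19.2

Inverting demand: P = 196 − 5Q.
Perfect competition: P = MC = 100, so 196 − 5Q = 100 and Q = 19.2.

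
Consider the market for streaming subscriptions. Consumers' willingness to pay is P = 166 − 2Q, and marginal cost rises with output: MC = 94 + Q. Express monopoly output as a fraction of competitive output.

The monopolist equates marginal revenue to marginal cost: 166 − 4Q = 94 + Q, so Q = 14.4. From demand, P = 137.2.
Under competition P = MC: 166 − 2Q = 94 + Q ⇒ Q = 24, P = 118.
Ratio Q_m/Q_c = 14.4/24 = 0.6.

Q_m/Q_c = 0.6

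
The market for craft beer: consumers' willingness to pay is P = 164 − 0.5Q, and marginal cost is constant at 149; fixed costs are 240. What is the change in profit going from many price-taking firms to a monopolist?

π rises by 112.5

Perfect competition: P = MC = 149, so 164 − 0.5Q = 149 and Q = 30.
Profit = (149 − 149)·30 − 240 = −240.
The monopolist equates marginal revenue to marginal cost: 164 − Q = 149, so Q = 15. From demand, P = 156.5.
Profit = (156.5 − 149)·15 − 240 = −127.5.
Change in profit: −127.5 − −240 = 112.5.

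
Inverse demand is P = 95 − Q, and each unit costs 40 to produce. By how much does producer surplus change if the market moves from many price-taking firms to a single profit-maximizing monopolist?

Under competition P = MC = 40, so Q = (95 − 40)/1 = 55.
PS = (40 − 40)·55 = 0.
The monopolist equates marginal revenue to marginal cost: 95 − 2Q = 40, so Q = 27.5. From demand, P = 67.5.
PS = (67.5 − 40)·27.5 = 756.25.
Change in producer surplus: 756.25 − 0 = 756.25.

Producer surplus rises by 756.25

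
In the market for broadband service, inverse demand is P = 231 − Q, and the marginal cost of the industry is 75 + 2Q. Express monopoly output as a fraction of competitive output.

Monopoly sets MR = MC: 231 − 2Q = 75 + 2Q ⇒ Q = 39, P = 231 − 39 = 192.
Under competition P = MC: 231 − Q = 75 + 2Q ⇒ Q = 52, P = 179.
Ratio Q_m/Q_c = 39/52 = 0.75.

Q_m/Q_c = 0.75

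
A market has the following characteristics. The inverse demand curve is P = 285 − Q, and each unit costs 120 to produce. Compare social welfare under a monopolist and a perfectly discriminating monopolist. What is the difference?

The monopolist equates marginal revenue to marginal cost: 285 − 2Q = 120, so Q = 82.5. From demand, P = 202.5.
CS = ½·(285 − 202.5)·82.5 = 3403.125; PS = (202.5 − 120)·82.5 = 6806.25; TS = 10209.375.
A perfectly discriminating monopolist sells every unit with P(Q) ≥ MC(Q), so output equals the competitive quantity Q = 165. Each buyer pays their reservation price, so CS = 0 and the firm captures all surplus.
TS = 13612.5 (equal to competitive TS).
Change in social welfare: 13612.5 − 10209.375 = 3403.125.

TS rises by 3403.125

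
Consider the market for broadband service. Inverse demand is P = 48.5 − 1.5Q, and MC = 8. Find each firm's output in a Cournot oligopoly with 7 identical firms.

q_i = 3.375

Cournot with 7 identical firms: the symmetric best-response condition is 48.5 − 12q = 8. Each firm produces q = 3.375, total output Q = 23.625, price P = 209/16.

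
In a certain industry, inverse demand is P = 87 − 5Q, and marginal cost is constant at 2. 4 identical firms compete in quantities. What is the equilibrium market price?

P = 19

With 4 symmetric Cournot firms, each firm's FOC gives 87 − 25q = 2, so q = 3.4, Q = 4·3.4 = 13.6, and P = 19.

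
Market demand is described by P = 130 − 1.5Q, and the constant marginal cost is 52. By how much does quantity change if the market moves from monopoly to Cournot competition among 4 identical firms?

A monopolist chooses Q where MR = MC. MR = 130 − 3Q; setting this equal to 52 gives Q = 26 and P = 91.
With 4 symmetric Cournot firms, each firm's FOC gives 130 − 7.5q = 52, so q = 10.4, Q = 4·10.4 = 41.6, and P = 67.6.
Change in quantity: 41.6 − 26 = 15.6.

Q rises by 15.6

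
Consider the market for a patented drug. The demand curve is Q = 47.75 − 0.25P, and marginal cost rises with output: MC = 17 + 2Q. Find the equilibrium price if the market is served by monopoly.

P = 121.4

Inverting demand: P = 191 − 4Q.
Monopoly sets MR = MC: 191 − 8Q = 17 + 2Q ⇒ Q = 17.4, P = 191 − 4·17.4 = 121.4.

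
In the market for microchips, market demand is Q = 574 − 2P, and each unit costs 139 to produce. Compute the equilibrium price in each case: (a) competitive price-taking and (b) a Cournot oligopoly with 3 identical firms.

Inverting demand: P = 287 − 0.5Q.
Perfect competition: P = MC = 139, so 287 − 0.5Q = 139 and Q = 296.
In a 3-firm Cournot equilibrium, symmetry and the first-order condition give q = (287 − 139)/(2) = 74. So Q = 222 and P = 176.

Competition: P = 139; Cournot: P = 176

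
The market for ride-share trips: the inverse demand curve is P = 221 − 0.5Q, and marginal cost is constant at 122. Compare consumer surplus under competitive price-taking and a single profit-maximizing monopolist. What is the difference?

Under competition P = MC = 122, so Q = (221 − 122)/0.5 = 198.
CS = ½·(221 − 122)·198 = 9801.
A monopolist chooses Q where MR = MC. MR = 221 − Q; setting this equal to 122 gives Q = 99 and P = 171.5.
CS = ½·(221 − 171.5)·99 = 2450.25.
Change in consumer surplus: 2450.25 − 9801 = −7350.75.

CS falls by 7350.75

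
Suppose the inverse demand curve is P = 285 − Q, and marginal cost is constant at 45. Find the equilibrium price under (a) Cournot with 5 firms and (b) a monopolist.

With 5 symmetric Cournot firms, each firm's FOC gives 285 − 6q = 45, so q = 40, Q = 5·40 = 200, and P = 85.
Monopoly sets MR = MC: 285 − 2Q = 45 ⇒ Q = 120, P = 285 − 120 = 165.

Cournot: P = 85; Monopoly: P = 165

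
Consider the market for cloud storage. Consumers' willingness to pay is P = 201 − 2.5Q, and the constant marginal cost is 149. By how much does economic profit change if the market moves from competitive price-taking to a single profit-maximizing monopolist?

Perfect competition: P = MC = 149, so 201 − 2.5Q = 149 and Q = 20.8.
Profit = (149 − 149)·20.8 = 0.
A monopolist chooses Q where MR = MC. MR = 201 − 5Q; setting this equal to 149 gives Q = 10.4 and P = 175.
Profit = (175 − 149)·10.4 = 270.4.
Change in economic profit: 270.4 − 0 = 270.4.

Economic profit rises by 270.4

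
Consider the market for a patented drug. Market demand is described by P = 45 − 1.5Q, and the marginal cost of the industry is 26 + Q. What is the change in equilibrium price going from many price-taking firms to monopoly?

Equilibrium price rises by 4.275

Under competition P = MC: 45 − 1.5Q = 26 + Q ⇒ Q = 7.6, P = 33.6.
The monopolist equates marginal revenue to marginal cost: 45 − 3Q = 26 + Q, so Q = 4.75. From demand, P = 37.875.
Change in equilibrium price: 37.875 − 33.6 = 4.275.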